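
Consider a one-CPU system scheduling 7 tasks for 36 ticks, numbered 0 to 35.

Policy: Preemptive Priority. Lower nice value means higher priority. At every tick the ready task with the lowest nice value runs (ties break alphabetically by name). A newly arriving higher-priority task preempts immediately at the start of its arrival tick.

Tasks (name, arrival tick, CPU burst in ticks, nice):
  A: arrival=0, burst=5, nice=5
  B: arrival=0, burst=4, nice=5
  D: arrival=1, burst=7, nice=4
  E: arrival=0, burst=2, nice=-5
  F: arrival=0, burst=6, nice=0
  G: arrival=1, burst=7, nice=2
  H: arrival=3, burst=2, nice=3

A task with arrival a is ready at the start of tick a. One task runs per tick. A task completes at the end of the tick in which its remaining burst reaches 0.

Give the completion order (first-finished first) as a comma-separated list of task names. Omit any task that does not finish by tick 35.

completion order = E, F, G, H, D, A, B

t=0: ready={A,B,E,F} → run E
t=1: ready={A,B,D,E,F,G} → run E
t=2: ready={A,B,D,F,G} → run F
t=3: ready={A,B,D,F,G,H} → run F
t=4: ready={A,B,D,F,G,H} → run F
t=5: ready={A,B,D,F,G,H} → run F
t=6: ready={A,B,D,F,G,H} → run F
t=7: ready={A,B,D,F,G,H} → run F
t=8: ready={A,B,D,G,H} → run G
t=9: ready={A,B,D,G,H} → run G
t=10: ready={A,B,D,G,H} → run G
t=11: ready={A,B,D,G,H} → run G
t=12: ready={A,B,D,G,H} → run G
t=13: ready={A,B,D,G,H} → run G
t=14: ready={A,B,D,G,H} → run G
t=15: ready={A,B,D,H} → run H
t=16: ready={A,B,D,H} → run H
t=17: ready={A,B,D} → run D
t=18: ready={A,B,D} → run D
t=19: ready={A,B,D} → run D
t=20: ready={A,B,D} → run D
t=21: ready={A,B,D} → run D
t=22: ready={A,B,D} → run D
t=23: ready={A,B,D} → run D
t=24: ready={A,B} → run A
t=25: ready={A,B} → run A
t=26: ready={A,B} → run A
t=27: ready={A,B} → run A
t=28: ready={A,B} → run A
t=29: ready={B} → run B
t=30: ready={B} → run B
t=31: ready={B} → run B
t=32: ready={B} → run B
t=33: (idle)
t=34: (idle)
t=35: (idle)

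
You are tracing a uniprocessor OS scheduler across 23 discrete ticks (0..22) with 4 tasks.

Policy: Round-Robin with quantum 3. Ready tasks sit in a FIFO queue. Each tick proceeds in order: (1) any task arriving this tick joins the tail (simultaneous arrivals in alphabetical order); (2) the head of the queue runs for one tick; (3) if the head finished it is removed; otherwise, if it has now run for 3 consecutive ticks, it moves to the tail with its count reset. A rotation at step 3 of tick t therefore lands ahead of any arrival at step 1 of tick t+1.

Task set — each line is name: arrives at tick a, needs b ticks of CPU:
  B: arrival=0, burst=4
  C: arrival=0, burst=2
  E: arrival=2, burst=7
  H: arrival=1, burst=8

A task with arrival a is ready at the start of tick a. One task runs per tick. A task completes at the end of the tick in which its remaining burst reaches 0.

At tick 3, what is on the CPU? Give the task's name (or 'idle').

t=0: queue=[B,C] q_used=0 → run B
t=1: queue=[B,C,H] q_used=1 → run B
t=2: queue=[B,C,H,E] q_used=2 → run B
t=3: queue=[C,H,E,B] q_used=0 → run C
t=4: queue=[C,H,E,B] q_used=1 → run C
t=5: queue=[H,E,B] q_used=0 → run H
t=6: queue=[H,E,B] q_used=1 → run H
t=7: queue=[H,E,B] q_used=2 → run H
t=8: queue=[E,B,H] q_used=0 → run E
t=9: queue=[E,B,H] q_used=1 → run E
t=10: queue=[E,B,H] q_used=2 → run E
t=11: queue=[B,H,E] q_used=0 → run B
t=12: queue=[H,E] q_used=0 → run H
t=13: queue=[H,E] q_used=1 → run H
t=14: queue=[H,E] q_used=2 → run H
t=15: queue=[E,H] q_used=0 → run E
t=16: queue=[E,H] q_used=1 → run E
t=17: queue=[E,H] q_used=2 → run E
t=18: queue=[H,E] q_used=0 → run H
t=19: queue=[H,E] q_used=1 → run H
t=20: queue=[E] q_used=0 → run E
t=21: (idle)
t=22: (idle)

running at tick 3 = C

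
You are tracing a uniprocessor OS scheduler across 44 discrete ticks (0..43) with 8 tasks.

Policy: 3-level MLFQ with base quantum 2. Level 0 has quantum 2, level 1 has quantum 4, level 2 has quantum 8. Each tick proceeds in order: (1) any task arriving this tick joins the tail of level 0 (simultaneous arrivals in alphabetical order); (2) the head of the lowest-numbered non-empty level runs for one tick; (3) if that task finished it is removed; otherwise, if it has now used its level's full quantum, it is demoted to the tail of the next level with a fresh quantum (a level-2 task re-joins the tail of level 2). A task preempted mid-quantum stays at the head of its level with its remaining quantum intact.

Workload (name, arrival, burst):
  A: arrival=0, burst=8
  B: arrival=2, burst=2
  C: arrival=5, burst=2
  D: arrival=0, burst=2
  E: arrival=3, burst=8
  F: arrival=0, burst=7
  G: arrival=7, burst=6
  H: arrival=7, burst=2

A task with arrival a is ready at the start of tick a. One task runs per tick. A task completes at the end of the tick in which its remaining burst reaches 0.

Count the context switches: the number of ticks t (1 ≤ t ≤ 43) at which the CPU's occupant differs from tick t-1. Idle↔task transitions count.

context switches = 15

t=0: L0/L1/L2 = ADF/-/- → run A
t=1: L0/L1/L2 = ADF/-/- → run A
t=2: L0/L1/L2 = DFB/A/- → run D
t=3: L0/L1/L2 = DFBE/A/- → run D
t=4: L0/L1/L2 = FBE/A/- → run F
t=5: L0/L1/L2 = FBEC/A/- → run F
t=6: L0/L1/L2 = BEC/AF/- → run B
t=7: L0/L1/L2 = BECGH/AF/- → run B
t=8: L0/L1/L2 = ECGH/AF/- → run E
t=9: L0/L1/L2 = ECGH/AF/- → run E
t=10: L0/L1/L2 = CGH/AFE/- → run C
t=11: L0/L1/L2 = CGH/AFE/- → run C
t=12: L0/L1/L2 = GH/AFE/- → run G
t=13: L0/L1/L2 = GH/AFE/- → run G
t=14: L0/L1/L2 = H/AFEG/- → run H
t=15: L0/L1/L2 = H/AFEG/- → run H
t=16: L0/L1/L2 = -/AFEG/- → run A
t=17: L0/L1/L2 = -/AFEG/- → run A
t=18: L0/L1/L2 = -/AFEG/- → run A
t=19: L0/L1/L2 = -/AFEG/- → run A
t=20: L0/L1/L2 = -/FEG/A → run F
t=21: L0/L1/L2 = -/FEG/A → run F
t=22: L0/L1/L2 = -/FEG/A → run F
t=23: L0/L1/L2 = -/FEG/A → run F
t=24: L0/L1/L2 = -/EG/AF → run E
t=25: L0/L1/L2 = -/EG/AF → run E
t=26: L0/L1/L2 = -/EG/AF → run E
t=27: L0/L1/L2 = -/EG/AF → run E
t=28: L0/L1/L2 = -/G/AFE → run G
t=29: L0/L1/L2 = -/G/AFE → run G
t=30: L0/L1/L2 = -/G/AFE → run G
t=31: L0/L1/L2 = -/G/AFE → run G
t=32: L0/L1/L2 = -/-/AFE → run A
t=33: L0/L1/L2 = -/-/AFE → run A
t=34: L0/L1/L2 = -/-/FE → run F
t=35: L0/L1/L2 = -/-/E → run E
t=36: L0/L1/L2 = -/-/E → run E
t=37: (idle)
t=38: (idle)
t=39: (idle)
t=40: (idle)
t=41: (idle)
t=42: (idle)
t=43: (idle)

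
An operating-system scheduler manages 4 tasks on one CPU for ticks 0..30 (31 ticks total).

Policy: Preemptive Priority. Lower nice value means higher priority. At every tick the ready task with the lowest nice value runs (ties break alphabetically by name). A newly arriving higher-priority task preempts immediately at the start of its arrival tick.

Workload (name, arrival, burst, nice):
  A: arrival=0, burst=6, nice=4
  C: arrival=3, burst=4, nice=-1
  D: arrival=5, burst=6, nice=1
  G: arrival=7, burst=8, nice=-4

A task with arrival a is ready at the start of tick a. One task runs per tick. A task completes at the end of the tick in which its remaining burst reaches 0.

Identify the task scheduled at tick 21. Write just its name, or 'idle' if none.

t=0: ready={A} → run A
t=1: ready={A} → run A
t=2: ready={A} → run A
t=3: ready={A,C} → run C
t=4: ready={A,C} → run C
t=5: ready={A,C,D} → run C
t=6: ready={A,C,D} → run C
t=7: ready={A,D,G} → run G
t=8: ready={A,D,G} → run G
t=9: ready={A,D,G} → run G
t=10: ready={A,D,G} → run G
t=11: ready={A,D,G} → run G
t=12: ready={A,D,G} → run G
t=13: ready={A,D,G} → run G
t=14: ready={A,D,G} → run G
t=15: ready={A,D} → run D
t=16: ready={A,D} → run D
t=17: ready={A,D} → run D
t=18: ready={A,D} → run D
t=19: ready={A,D} → run D
t=20: ready={A,D} → run D
t=21: ready={A} → run A
t=22: ready={A} → run A
t=23: ready={A} → run A
t=24: (idle)
t=25: (idle)
t=26: (idle)
t=27: (idle)
t=28: (idle)
t=29: (idle)
t=30: (idle)

running at tick 21 = A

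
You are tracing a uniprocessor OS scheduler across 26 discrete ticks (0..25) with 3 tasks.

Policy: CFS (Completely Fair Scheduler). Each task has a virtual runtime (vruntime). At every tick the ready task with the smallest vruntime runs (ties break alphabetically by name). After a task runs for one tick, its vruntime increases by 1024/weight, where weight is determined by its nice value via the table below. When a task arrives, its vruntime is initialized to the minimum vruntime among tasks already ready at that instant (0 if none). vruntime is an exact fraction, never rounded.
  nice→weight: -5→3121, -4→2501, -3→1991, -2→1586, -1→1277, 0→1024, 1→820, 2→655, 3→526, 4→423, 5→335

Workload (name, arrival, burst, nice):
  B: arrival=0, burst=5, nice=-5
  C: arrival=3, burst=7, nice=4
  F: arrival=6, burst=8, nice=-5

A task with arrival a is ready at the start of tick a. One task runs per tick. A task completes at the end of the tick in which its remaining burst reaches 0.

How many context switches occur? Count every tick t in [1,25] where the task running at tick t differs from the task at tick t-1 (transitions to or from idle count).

t=0: vr[B=0] → run B
t=1: vr[B=1024/3121] → run B
t=2: vr[B=2048/3121] → run B
t=3: vr[B=3072/3121 C=3072/3121] → run B
t=4: vr[B=4096/3121 C=3072/3121] → run C
t=5: vr[B=4096/3121 C=4495360/1320183] → run B
t=6: vr[C=4495360/1320183 F=4495360/1320183] → run C
t=7: vr[C=7691264/1320183 F=4495360/1320183] → run F
t=8: vr[C=7691264/1320183 F=4928512/1320183] → run F
t=9: vr[C=7691264/1320183 F=5361664/1320183] → run F
t=10: vr[C=7691264/1320183 F=5794816/1320183] → run F
t=11: vr[C=7691264/1320183 F=6227968/1320183] → run F
t=12: vr[C=7691264/1320183 F=6661120/1320183] → run F
t=13: vr[C=7691264/1320183 F=7094272/1320183] → run F
t=14: vr[C=7691264/1320183 F=7527424/1320183] → run F
t=15: vr[C=7691264/1320183] → run C
t=16: vr[C=3629056/440061] → run C
t=17: vr[C=14083072/1320183] → run C
t=18: vr[C=17278976/1320183] → run C
t=19: vr[C=6824960/440061] → run C
t=20: (idle)
t=21: (idle)
t=22: (idle)
t=23: (idle)
t=24: (idle)
t=25: (idle)

context switches = 6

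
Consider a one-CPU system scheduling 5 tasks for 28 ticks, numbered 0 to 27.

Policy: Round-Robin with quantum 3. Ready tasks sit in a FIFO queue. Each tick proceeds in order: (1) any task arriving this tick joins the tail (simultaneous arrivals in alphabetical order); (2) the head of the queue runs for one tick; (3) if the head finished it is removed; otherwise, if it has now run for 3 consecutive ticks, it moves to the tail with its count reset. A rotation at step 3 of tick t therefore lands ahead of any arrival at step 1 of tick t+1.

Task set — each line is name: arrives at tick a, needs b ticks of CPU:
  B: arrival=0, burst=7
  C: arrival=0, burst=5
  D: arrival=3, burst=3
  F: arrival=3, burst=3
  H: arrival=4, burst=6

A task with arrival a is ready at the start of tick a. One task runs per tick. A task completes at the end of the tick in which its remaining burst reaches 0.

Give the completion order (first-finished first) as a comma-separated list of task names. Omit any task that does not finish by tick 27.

completion order = D, F, C, B, H

t=0: queue=[B,C] q_used=0 → run B
t=1: queue=[B,C] q_used=1 → run B
t=2: queue=[B,C] q_used=2 → run B
t=3: queue=[C,B,D,F] q_used=0 → run C
t=4: queue=[C,B,D,F,H] q_used=1 → run C
t=5: queue=[C,B,D,F,H] q_used=2 → run C
t=6: queue=[B,D,F,H,C] q_used=0 → run B
t=7: queue=[B,D,F,H,C] q_used=1 → run B
t=8: queue=[B,D,F,H,C] q_used=2 → run B
t=9: queue=[D,F,H,C,B] q_used=0 → run D
t=10: queue=[D,F,H,C,B] q_used=1 → run D
t=11: queue=[D,F,H,C,B] q_used=2 → run D
t=12: queue=[F,H,C,B] q_used=0 → run F
t=13: queue=[F,H,C,B] q_used=1 → run F
t=14: queue=[F,H,C,B] q_used=2 → run F
t=15: queue=[H,C,B] q_used=0 → run H
t=16: queue=[H,C,B] q_used=1 → run H
t=17: queue=[H,C,B] q_used=2 → run H
t=18: queue=[C,B,H] q_used=0 → run C
t=19: queue=[C,B,H] q_used=1 → run C
t=20: queue=[B,H] q_used=0 → run B
t=21: queue=[H] q_used=0 → run H
t=22: queue=[H] q_used=1 → run H
t=23: queue=[H] q_used=2 → run H
t=24: (idle)
t=25: (idle)
t=26: (idle)
t=27: (idle)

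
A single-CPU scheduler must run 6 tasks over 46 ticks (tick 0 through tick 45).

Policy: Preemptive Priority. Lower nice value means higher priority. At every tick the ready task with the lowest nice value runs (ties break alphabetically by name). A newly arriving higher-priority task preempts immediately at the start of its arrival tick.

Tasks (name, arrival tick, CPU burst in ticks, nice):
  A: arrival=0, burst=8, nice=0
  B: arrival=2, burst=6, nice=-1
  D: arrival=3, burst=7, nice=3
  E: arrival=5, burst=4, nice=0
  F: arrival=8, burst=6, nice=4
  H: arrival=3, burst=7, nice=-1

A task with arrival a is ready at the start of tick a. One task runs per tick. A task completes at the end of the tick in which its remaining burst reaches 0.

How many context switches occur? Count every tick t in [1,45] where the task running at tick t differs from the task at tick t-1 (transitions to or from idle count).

context switches = 7

t=0: ready={A} → run A
t=1: ready={A} → run A
t=2: ready={A,B} → run B
t=3: ready={A,B,D,H} → run B
t=4: ready={A,B,D,H} → run B
t=5: ready={A,B,D,E,H} → run B
t=6: ready={A,B,D,E,H} → run B
t=7: ready={A,B,D,E,H} → run B
t=8: ready={A,D,E,F,H} → run H
t=9: ready={A,D,E,F,H} → run H
t=10: ready={A,D,E,F,H} → run H
t=11: ready={A,D,E,F,H} → run H
t=12: ready={A,D,E,F,H} → run H
t=13: ready={A,D,E,F,H} → run H
t=14: ready={A,D,E,F,H} → run H
t=15: ready={A,D,E,F} → run A
t=16: ready={A,D,E,F} → run A
t=17: ready={A,D,E,F} → run A
t=18: ready={A,D,E,F} → run A
t=19: ready={A,D,E,F} → run A
t=20: ready={A,D,E,F} → run A
t=21: ready={D,E,F} → run E
t=22: ready={D,E,F} → run E
t=23: ready={D,E,F} → run E
t=24: ready={D,E,F} → run E
t=25: ready={D,F} → run D
t=26: ready={D,F} → run D
t=27: ready={D,F} → run D
t=28: ready={D,F} → run D
t=29: ready={D,F} → run D
t=30: ready={D,F} → run D
t=31: ready={D,F} → run D
t=32: ready={F} → run F
t=33: ready={F} → run F
t=34: ready={F} → run F
t=35: ready={F} → run F
t=36: ready={F} → run F
t=37: ready={F} → run F
t=38: (idle)
t=39: (idle)
t=40: (idle)
t=41: (idle)
t=42: (idle)
t=43: (idle)
t=44: (idle)
t=45: (idle)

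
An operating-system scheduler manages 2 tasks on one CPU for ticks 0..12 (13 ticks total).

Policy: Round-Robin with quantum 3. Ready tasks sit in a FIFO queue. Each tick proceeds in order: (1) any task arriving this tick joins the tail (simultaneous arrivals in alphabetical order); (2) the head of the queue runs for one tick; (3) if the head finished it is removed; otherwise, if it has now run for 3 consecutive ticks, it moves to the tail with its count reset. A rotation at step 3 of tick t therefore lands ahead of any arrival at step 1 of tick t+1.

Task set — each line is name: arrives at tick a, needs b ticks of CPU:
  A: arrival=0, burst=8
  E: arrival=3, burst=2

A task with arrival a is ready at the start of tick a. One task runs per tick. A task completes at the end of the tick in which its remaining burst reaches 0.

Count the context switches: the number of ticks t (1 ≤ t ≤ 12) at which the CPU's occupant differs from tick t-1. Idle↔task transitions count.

context switches = 3

t=0: queue=[A] q_used=0 → run A
t=1: queue=[A] q_used=1 → run A
t=2: queue=[A] q_used=2 → run A
t=3: queue=[A,E] q_used=0 → run A
t=4: queue=[A,E] q_used=1 → run A
t=5: queue=[A,E] q_used=2 → run A
t=6: queue=[E,A] q_used=0 → run E
t=7: queue=[E,A] q_used=1 → run E
t=8: queue=[A] q_used=0 → run A
t=9: queue=[A] q_used=1 → run A
t=10: (idle)
t=11: (idle)
t=12: (idle)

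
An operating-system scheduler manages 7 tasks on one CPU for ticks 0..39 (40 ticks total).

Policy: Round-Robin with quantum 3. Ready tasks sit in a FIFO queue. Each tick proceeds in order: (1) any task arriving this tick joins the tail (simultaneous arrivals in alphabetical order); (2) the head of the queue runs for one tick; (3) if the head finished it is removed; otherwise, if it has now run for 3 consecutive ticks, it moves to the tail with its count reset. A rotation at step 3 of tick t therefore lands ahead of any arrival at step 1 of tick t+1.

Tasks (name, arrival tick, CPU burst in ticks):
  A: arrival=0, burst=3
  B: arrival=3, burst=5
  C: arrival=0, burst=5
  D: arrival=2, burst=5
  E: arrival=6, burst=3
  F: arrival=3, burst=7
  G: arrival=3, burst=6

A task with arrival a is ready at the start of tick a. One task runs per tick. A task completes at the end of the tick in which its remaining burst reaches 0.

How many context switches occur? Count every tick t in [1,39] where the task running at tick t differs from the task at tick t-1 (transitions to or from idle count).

t=0: queue=[A,C] q_used=0 → run A
t=1: queue=[A,C] q_used=1 → run A
t=2: queue=[A,C,D] q_used=2 → run A
t=3: queue=[C,D,B,F,G] q_used=0 → run C
t=4: queue=[C,D,B,F,G] q_used=1 → run C
t=5: queue=[C,D,B,F,G] q_used=2 → run C
t=6: queue=[D,B,F,G,C,E] q_used=0 → run D
t=7: queue=[D,B,F,G,C,E] q_used=1 → run D
t=8: queue=[D,B,F,G,C,E] q_used=2 → run D
t=9: queue=[B,F,G,C,E,D] q_used=0 → run B
t=10: queue=[B,F,G,C,E,D] q_used=1 → run B
t=11: queue=[B,F,G,C,E,D] q_used=2 → run B
t=12: queue=[F,G,C,E,D,B] q_used=0 → run F
t=13: queue=[F,G,C,E,D,B] q_used=1 → run F
t=14: queue=[F,G,C,E,D,B] q_used=2 → run F
t=15: queue=[G,C,E,D,B,F] q_used=0 → run G
t=16: queue=[G,C,E,D,B,F] q_used=1 → run G
t=17: queue=[G,C,E,D,B,F] q_used=2 → run G
t=18: queue=[C,E,D,B,F,G] q_used=0 → run C
t=19: queue=[C,E,D,B,F,G] q_used=1 → run C
t=20: queue=[E,D,B,F,G] q_used=0 → run E
t=21: queue=[E,D,B,F,G] q_used=1 → run E
t=22: queue=[E,D,B,F,G] q_used=2 → run E
t=23: queue=[D,B,F,G] q_used=0 → run D
t=24: queue=[D,B,F,G] q_used=1 → run D
t=25: queue=[B,F,G] q_used=0 → run B
t=26: queue=[B,F,G] q_used=1 → run B
t=27: queue=[F,G] q_used=0 → run F
t=28: queue=[F,G] q_used=1 → run F
t=29: queue=[F,G] q_used=2 → run F
t=30: queue=[G,F] q_used=0 → run G
t=31: queue=[G,F] q_used=1 → run G
t=32: queue=[G,F] q_used=2 → run G
t=33: queue=[F] q_used=0 → run F
t=34: (idle)
t=35: (idle)
t=36: (idle)
t=37: (idle)
t=38: (idle)
t=39: (idle)

context switches = 13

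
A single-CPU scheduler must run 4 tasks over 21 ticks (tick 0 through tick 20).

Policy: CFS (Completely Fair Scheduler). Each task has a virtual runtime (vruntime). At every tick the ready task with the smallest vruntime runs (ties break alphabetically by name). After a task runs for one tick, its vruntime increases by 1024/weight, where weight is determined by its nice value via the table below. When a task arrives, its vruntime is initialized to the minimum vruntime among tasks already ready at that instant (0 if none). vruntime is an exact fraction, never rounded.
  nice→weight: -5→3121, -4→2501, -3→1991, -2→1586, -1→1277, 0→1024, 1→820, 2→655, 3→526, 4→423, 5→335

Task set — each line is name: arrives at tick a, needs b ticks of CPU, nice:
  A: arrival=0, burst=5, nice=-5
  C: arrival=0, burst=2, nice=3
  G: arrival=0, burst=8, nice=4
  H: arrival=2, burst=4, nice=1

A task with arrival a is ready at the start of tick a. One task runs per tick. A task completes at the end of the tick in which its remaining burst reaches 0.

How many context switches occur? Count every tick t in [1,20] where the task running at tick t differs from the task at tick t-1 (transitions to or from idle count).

t=0: vr[A=0 C=0 G=0] → run A
t=1: vr[A=1024/3121 C=0 G=0] → run C
t=2: vr[A=1024/3121 C=512/263 G=0 H=0] → run G
t=3: vr[A=1024/3121 C=512/263 G=1024/423 H=0] → run H
t=4: vr[A=1024/3121 C=512/263 G=1024/423 H=256/205] → run A
t=5: vr[A=2048/3121 C=512/263 G=1024/423 H=256/205] → run A
t=6: vr[A=3072/3121 C=512/263 G=1024/423 H=256/205] → run A
t=7: vr[A=4096/3121 C=512/263 G=1024/423 H=256/205] → run H
t=8: vr[A=4096/3121 C=512/263 G=1024/423 H=512/205] → run A
t=9: vr[C=512/263 G=1024/423 H=512/205] → run C
t=10: vr[G=1024/423 H=512/205] → run G
t=11: vr[G=2048/423 H=512/205] → run H
t=12: vr[G=2048/423 H=768/205] → run H
t=13: vr[G=2048/423] → run G
t=14: vr[G=1024/141] → run G
t=15: vr[G=4096/423] → run G
t=16: vr[G=5120/423] → run G
t=17: vr[G=2048/141] → run G
t=18: vr[G=7168/423] → run G
t=19: (idle)
t=20: (idle)

context switches = 11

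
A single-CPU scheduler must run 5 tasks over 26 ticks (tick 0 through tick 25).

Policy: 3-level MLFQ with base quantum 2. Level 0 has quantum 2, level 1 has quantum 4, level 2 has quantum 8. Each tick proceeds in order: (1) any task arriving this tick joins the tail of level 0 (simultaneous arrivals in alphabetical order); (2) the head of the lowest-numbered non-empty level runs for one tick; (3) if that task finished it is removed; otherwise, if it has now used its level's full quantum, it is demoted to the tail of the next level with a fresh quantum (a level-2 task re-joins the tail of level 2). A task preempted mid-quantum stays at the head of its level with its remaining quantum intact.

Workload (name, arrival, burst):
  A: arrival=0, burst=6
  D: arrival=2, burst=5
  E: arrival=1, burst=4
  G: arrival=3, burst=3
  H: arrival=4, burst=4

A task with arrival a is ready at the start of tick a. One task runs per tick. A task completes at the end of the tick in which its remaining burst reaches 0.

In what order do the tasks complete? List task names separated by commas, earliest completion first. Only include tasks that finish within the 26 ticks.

completion order = A, E, D, G, H

t=0: L0/L1/L2 = A/-/- → run A
t=1: L0/L1/L2 = AE/-/- → run A
t=2: L0/L1/L2 = ED/A/- → run E
t=3: L0/L1/L2 = EDG/A/- → run E
t=4: L0/L1/L2 = DGH/AE/- → run D
t=5: L0/L1/L2 = DGH/AE/- → run D
t=6: L0/L1/L2 = GH/AED/- → run G
t=7: L0/L1/L2 = GH/AED/- → run G
t=8: L0/L1/L2 = H/AEDG/- → run H
t=9: L0/L1/L2 = H/AEDG/- → run H
t=10: L0/L1/L2 = -/AEDGH/- → run A
t=11: L0/L1/L2 = -/AEDGH/- → run A
t=12: L0/L1/L2 = -/AEDGH/- → run A
t=13: L0/L1/L2 = -/AEDGH/- → run A
t=14: L0/L1/L2 = -/EDGH/- → run E
t=15: L0/L1/L2 = -/EDGH/- → run E
t=16: L0/L1/L2 = -/DGH/- → run D
t=17: L0/L1/L2 = -/DGH/- → run D
t=18: L0/L1/L2 = -/DGH/- → run D
t=19: L0/L1/L2 = -/GH/- → run G
t=20: L0/L1/L2 = -/H/- → run H
t=21: L0/L1/L2 = -/H/- → run H
t=22: (idle)
t=23: (idle)
t=24: (idle)
t=25: (idle)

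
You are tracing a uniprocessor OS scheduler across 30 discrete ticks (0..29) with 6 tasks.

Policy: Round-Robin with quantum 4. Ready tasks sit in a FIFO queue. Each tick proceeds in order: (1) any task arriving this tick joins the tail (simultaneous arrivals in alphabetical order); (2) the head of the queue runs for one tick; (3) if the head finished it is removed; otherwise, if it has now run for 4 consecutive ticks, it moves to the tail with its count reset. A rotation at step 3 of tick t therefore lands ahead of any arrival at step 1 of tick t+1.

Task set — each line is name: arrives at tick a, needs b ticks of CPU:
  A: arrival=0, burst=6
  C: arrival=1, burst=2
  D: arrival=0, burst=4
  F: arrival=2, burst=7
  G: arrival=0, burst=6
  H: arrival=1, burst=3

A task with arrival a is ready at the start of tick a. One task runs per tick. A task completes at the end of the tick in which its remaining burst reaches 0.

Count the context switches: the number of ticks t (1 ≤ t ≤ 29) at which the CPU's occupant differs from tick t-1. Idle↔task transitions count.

t=0: queue=[A,D,G] q_used=0 → run A
t=1: queue=[A,D,G,C,H] q_used=1 → run A
t=2: queue=[A,D,G,C,H,F] q_used=2 → run A
t=3: queue=[A,D,G,C,H,F] q_used=3 → run A
t=4: queue=[D,G,C,H,F,A] q_used=0 → run D
t=5: queue=[D,G,C,H,F,A] q_used=1 → run D
t=6: queue=[D,G,C,H,F,A] q_used=2 → run D
t=7: queue=[D,G,C,H,F,A] q_used=3 → run D
t=8: queue=[G,C,H,F,A] q_used=0 → run G
t=9: queue=[G,C,H,F,A] q_used=1 → run G
t=10: queue=[G,C,H,F,A] q_used=2 → run G
t=11: queue=[G,C,H,F,A] q_used=3 → run G
t=12: queue=[C,H,F,A,G] q_used=0 → run C
t=13: queue=[C,H,F,A,G] q_used=1 → run C
t=14: queue=[H,F,A,G] q_used=0 → run H
t=15: queue=[H,F,A,G] q_used=1 → run H
t=16: queue=[H,F,A,G] q_used=2 → run H
t=17: queue=[F,A,G] q_used=0 → run F
t=18: queue=[F,A,G] q_used=1 → run F
t=19: queue=[F,A,G] q_used=2 → run F
t=20: queue=[F,A,G] q_used=3 → run F
t=21: queue=[A,G,F] q_used=0 → run A
t=22: queue=[A,G,F] q_used=1 → run A
t=23: queue=[G,F] q_used=0 → run G
t=24: queue=[G,F] q_used=1 → run G
t=25: queue=[F] q_used=0 → run F
t=26: queue=[F] q_used=1 → run F
t=27: queue=[F] q_used=2 → run F
t=28: (idle)
t=29: (idle)

context switches = 9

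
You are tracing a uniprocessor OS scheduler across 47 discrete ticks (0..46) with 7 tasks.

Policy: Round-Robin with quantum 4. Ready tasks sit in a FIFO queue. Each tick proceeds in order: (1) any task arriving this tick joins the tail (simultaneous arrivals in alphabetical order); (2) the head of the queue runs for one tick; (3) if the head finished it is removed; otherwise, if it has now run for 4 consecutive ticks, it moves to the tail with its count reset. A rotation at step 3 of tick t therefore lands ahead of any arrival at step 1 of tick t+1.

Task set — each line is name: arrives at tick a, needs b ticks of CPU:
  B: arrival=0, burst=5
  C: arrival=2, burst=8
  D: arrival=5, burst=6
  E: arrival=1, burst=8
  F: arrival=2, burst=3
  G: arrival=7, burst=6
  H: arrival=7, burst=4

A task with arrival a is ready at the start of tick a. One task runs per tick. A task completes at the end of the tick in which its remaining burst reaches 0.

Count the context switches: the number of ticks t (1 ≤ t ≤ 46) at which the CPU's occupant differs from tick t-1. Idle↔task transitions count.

t=0: queue=[B] q_used=0 → run B
t=1: queue=[B,E] q_used=1 → run B
t=2: queue=[B,E,C,F] q_used=2 → run B
t=3: queue=[B,E,C,F] q_used=3 → run B
t=4: queue=[E,C,F,B] q_used=0 → run E
t=5: queue=[E,C,F,B,D] q_used=1 → run E
t=6: queue=[E,C,F,B,D] q_used=2 → run E
t=7: queue=[E,C,F,B,D,G,H] q_used=3 → run E
t=8: queue=[C,F,B,D,G,H,E] q_used=0 → run C
t=9: queue=[C,F,B,D,G,H,E] q_used=1 → run C
t=10: queue=[C,F,B,D,G,H,E] q_used=2 → run C
t=11: queue=[C,F,B,D,G,H,E] q_used=3 → run C
t=12: queue=[F,B,D,G,H,E,C] q_used=0 → run F
t=13: queue=[F,B,D,G,H,E,C] q_used=1 → run F
t=14: queue=[F,B,D,G,H,E,C] q_used=2 → run F
t=15: queue=[B,D,G,H,E,C] q_used=0 → run B
t=16: queue=[D,G,H,E,C] q_used=0 → run D
t=17: queue=[D,G,H,E,C] q_used=1 → run D
t=18: queue=[D,G,H,E,C] q_used=2 → run D
t=19: queue=[D,G,H,E,C] q_used=3 → run D
t=20: queue=[G,H,E,C,D] q_used=0 → run G
t=21: queue=[G,H,E,C,D] q_used=1 → run G
t=22: queue=[G,H,E,C,D] q_used=2 → run G
t=23: queue=[G,H,E,C,D] q_used=3 → run G
t=24: queue=[H,E,C,D,G] q_used=0 → run H
t=25: queue=[H,E,C,D,G] q_used=1 → run H
t=26: queue=[H,E,C,D,G] q_used=2 → run H
t=27: queue=[H,E,C,D,G] q_used=3 → run H
t=28: queue=[E,C,D,G] q_used=0 → run E
t=29: queue=[E,C,D,G] q_used=1 → run E
t=30: queue=[E,C,D,G] q_used=2 → run E
t=31: queue=[E,C,D,G] q_used=3 → run E
t=32: queue=[C,D,G] q_used=0 → run C
t=33: queue=[C,D,G] q_used=1 → run C
t=34: queue=[C,D,G] q_used=2 → run C
t=35: queue=[C,D,G] q_used=3 → run C
t=36: queue=[D,G] q_used=0 → run D
t=37: queue=[D,G] q_used=1 → run D
t=38: queue=[G] q_used=0 → run G
t=39: queue=[G] q_used=1 → run G
t=40: (idle)
t=41: (idle)
t=42: (idle)
t=43: (idle)
t=44: (idle)
t=45: (idle)
t=46: (idle)

context switches = 12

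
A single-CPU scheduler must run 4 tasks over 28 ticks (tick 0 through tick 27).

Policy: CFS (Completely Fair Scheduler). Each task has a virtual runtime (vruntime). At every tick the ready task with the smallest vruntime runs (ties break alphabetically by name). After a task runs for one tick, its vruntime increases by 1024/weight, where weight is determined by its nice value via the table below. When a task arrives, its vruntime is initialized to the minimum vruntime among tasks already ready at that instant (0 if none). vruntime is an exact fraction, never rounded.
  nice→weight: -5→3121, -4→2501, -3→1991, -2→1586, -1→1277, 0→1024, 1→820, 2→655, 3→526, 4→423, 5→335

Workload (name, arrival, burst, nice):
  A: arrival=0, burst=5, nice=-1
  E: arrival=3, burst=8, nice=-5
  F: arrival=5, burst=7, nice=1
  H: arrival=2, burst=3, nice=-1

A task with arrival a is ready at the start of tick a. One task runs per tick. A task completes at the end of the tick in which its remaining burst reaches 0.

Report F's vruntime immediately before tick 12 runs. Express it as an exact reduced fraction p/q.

t=0: vr[A=0] → run A
t=1: vr[A=1024/1277] → run A
t=2: vr[A=2048/1277 H=2048/1277] → run A
t=3: vr[A=3072/1277 E=2048/1277 H=2048/1277] → run E
t=4: vr[A=3072/1277 E=7699456/3985517 H=2048/1277] → run H
t=5: vr[A=3072/1277 E=7699456/3985517 F=7699456/3985517 H=3072/1277] → run E
t=6: vr[A=3072/1277 E=9007104/3985517 F=7699456/3985517 H=3072/1277] → run F
t=7: vr[A=3072/1277 E=9007104/3985517 F=2598680832/817030985 H=3072/1277] → run E
t=8: vr[A=3072/1277 E=10314752/3985517 F=2598680832/817030985 H=3072/1277] → run A
t=9: vr[A=4096/1277 E=10314752/3985517 F=2598680832/817030985 H=3072/1277] → run H
t=10: vr[A=4096/1277 E=10314752/3985517 F=2598680832/817030985 H=4096/1277] → run E
t=11: vr[A=4096/1277 E=11622400/3985517 F=2598680832/817030985 H=4096/1277] → run E
t=12: vr[A=4096/1277 E=12930048/3985517 F=2598680832/817030985 H=4096/1277] → run F
t=13: vr[A=4096/1277 E=12930048/3985517 F=3618973184/817030985 H=4096/1277] → run A
t=14: vr[E=12930048/3985517 F=3618973184/817030985 H=4096/1277] → run H
t=15: vr[E=12930048/3985517 F=3618973184/817030985] → run E
t=16: vr[E=14237696/3985517 F=3618973184/817030985] → run E
t=17: vr[E=15545344/3985517 F=3618973184/817030985] → run E
t=18: vr[F=3618973184/817030985] → run F
t=19: vr[F=4639265536/817030985] → run F
t=20: vr[F=5659557888/817030985] → run F
t=21: vr[F=1335970048/163406197] → run F
t=22: vr[F=7700142592/817030985] → run F
t=23: (idle)
t=24: (idle)
t=25: (idle)
t=26: (idle)
t=27: (idle)

vruntime(F, start of tick 12) = 2598680832/817030985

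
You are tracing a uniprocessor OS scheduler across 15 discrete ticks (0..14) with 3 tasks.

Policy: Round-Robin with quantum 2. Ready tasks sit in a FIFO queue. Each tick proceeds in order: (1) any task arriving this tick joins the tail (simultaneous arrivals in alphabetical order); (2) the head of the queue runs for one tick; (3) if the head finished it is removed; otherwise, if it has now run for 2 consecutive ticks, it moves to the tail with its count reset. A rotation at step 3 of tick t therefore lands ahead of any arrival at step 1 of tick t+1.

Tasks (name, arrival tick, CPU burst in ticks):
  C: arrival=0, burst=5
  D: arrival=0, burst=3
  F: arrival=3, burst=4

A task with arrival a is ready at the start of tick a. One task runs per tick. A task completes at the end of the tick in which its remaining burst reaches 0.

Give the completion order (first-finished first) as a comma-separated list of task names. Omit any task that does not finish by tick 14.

completion order = D, C, F

t=0: queue=[C,D] q_used=0 → run C
t=1: queue=[C,D] q_used=1 → run C
t=2: queue=[D,C] q_used=0 → run D
t=3: queue=[D,C,F] q_used=1 → run D
t=4: queue=[C,F,D] q_used=0 → run C
t=5: queue=[C,F,D] q_used=1 → run C
t=6: queue=[F,D,C] q_used=0 → run F
t=7: queue=[F,D,C] q_used=1 → run F
t=8: queue=[D,C,F] q_used=0 → run D
t=9: queue=[C,F] q_used=0 → run C
t=10: queue=[F] q_used=0 → run F
t=11: queue=[F] q_used=1 → run F
t=12: (idle)
t=13: (idle)
t=14: (idle)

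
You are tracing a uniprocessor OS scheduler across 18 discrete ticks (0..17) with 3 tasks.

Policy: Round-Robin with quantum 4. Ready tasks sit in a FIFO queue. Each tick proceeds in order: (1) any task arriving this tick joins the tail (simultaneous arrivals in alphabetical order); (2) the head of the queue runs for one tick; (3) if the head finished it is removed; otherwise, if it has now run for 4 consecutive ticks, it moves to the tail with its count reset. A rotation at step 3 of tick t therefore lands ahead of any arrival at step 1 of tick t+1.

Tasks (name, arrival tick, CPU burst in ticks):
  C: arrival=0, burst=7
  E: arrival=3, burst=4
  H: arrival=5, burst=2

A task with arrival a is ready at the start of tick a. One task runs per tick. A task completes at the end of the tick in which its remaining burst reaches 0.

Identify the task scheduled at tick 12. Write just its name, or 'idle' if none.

t=0: queue=[C] q_used=0 → run C
t=1: queue=[C] q_used=1 → run C
t=2: queue=[C] q_used=2 → run C
t=3: queue=[C,E] q_used=3 → run C
t=4: queue=[E,C] q_used=0 → run E
t=5: queue=[E,C,H] q_used=1 → run E
t=6: queue=[E,C,H] q_used=2 → run E
t=7: queue=[E,C,H] q_used=3 → run E
t=8: queue=[C,H] q_used=0 → run C
t=9: queue=[C,H] q_used=1 → run C
t=10: queue=[C,H] q_used=2 → run C
t=11: queue=[H] q_used=0 → run H
t=12: queue=[H] q_used=1 → run H
t=13: (idle)
t=14: (idle)
t=15: (idle)
t=16: (idle)
t=17: (idle)

running at tick 12 = H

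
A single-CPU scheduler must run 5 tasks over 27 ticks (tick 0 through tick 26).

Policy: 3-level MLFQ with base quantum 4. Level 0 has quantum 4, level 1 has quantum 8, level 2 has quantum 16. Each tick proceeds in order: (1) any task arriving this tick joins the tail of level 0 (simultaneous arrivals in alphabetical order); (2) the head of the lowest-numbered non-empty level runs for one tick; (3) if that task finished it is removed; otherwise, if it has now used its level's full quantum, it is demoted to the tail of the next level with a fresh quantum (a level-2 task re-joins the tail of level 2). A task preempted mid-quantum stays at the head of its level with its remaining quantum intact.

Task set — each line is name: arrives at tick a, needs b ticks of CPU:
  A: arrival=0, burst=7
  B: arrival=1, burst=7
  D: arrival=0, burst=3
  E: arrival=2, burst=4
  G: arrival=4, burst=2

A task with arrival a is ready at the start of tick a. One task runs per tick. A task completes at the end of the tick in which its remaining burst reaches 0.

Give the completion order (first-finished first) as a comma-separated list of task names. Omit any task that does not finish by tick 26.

t=0: L0/L1/L2 = AD/-/- → run A
t=1: L0/L1/L2 = ADB/-/- → run A
t=2: L0/L1/L2 = ADBE/-/- → run A
t=3: L0/L1/L2 = ADBE/-/- → run A
t=4: L0/L1/L2 = DBEG/A/- → run D
t=5: L0/L1/L2 = DBEG/A/- → run D
t=6: L0/L1/L2 = DBEG/A/- → run D
t=7: L0/L1/L2 = BEG/A/- → run B
t=8: L0/L1/L2 = BEG/A/- → run B
t=9: L0/L1/L2 = BEG/A/- → run B
t=10: L0/L1/L2 = BEG/A/- → run B
t=11: L0/L1/L2 = EG/AB/- → run E
t=12: L0/L1/L2 = EG/AB/- → run E
t=13: L0/L1/L2 = EG/AB/- → run E
t=14: L0/L1/L2 = EG/AB/- → run E
t=15: L0/L1/L2 = G/AB/- → run G
t=16: L0/L1/L2 = G/AB/- → run G
t=17: L0/L1/L2 = -/AB/- → run A
t=18: L0/L1/L2 = -/AB/- → run A
t=19: L0/L1/L2 = -/AB/- → run A
t=20: L0/L1/L2 = -/B/- → run B
t=21: L0/L1/L2 = -/B/- → run B
t=22: L0/L1/L2 = -/B/- → run B
t=23: (idle)
t=24: (idle)
t=25: (idle)
t=26: (idle)

completion order = D, E, G, A, B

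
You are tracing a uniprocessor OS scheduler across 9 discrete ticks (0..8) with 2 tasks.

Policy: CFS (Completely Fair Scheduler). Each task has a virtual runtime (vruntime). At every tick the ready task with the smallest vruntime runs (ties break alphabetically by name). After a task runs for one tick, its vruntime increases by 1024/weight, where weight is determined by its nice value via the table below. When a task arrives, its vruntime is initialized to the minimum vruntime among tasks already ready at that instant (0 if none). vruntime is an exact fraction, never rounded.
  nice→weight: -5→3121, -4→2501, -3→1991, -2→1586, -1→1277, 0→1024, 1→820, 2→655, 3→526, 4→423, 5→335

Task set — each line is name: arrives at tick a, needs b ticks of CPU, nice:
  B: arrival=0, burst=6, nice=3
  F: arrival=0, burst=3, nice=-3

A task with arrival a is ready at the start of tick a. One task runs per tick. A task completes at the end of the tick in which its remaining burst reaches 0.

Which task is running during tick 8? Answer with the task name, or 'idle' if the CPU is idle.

t=0: vr[B=0 F=0] → run B
t=1: vr[B=512/263 F=0] → run F
t=2: vr[B=512/263 F=1024/1991] → run F
t=3: vr[B=512/263 F=2048/1991] → run F
t=4: vr[B=512/263] → run B
t=5: vr[B=1024/263] → run B
t=6: vr[B=1536/263] → run B
t=7: vr[B=2048/263] → run B
t=8: vr[B=2560/263] → run B

running at tick 8 = B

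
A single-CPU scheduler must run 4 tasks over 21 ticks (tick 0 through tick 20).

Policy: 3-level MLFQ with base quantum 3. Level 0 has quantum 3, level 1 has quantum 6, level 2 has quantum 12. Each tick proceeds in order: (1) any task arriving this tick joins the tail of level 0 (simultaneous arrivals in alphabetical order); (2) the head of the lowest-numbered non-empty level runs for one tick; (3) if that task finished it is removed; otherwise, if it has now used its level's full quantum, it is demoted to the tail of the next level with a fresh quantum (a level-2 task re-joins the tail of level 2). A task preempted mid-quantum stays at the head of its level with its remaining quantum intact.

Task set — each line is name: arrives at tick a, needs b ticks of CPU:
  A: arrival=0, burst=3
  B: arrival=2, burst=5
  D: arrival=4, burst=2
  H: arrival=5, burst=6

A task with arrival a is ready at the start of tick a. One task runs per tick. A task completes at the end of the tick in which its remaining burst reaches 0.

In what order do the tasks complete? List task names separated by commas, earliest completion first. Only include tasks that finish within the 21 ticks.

completion order = A, D, B, H

t=0: L0/L1/L2 = A/-/- → run A
t=1: L0/L1/L2 = A/-/- → run A
t=2: L0/L1/L2 = AB/-/- → run A
t=3: L0/L1/L2 = B/-/- → run B
t=4: L0/L1/L2 = BD/-/- → run B
t=5: L0/L1/L2 = BDH/-/- → run B
t=6: L0/L1/L2 = DH/B/- → run D
t=7: L0/L1/L2 = DH/B/- → run D
t=8: L0/L1/L2 = H/B/- → run H
t=9: L0/L1/L2 = H/B/- → run H
t=10: L0/L1/L2 = H/B/- → run H
t=11: L0/L1/L2 = -/BH/- → run B
t=12: L0/L1/L2 = -/BH/- → run B
t=13: L0/L1/L2 = -/H/- → run H
t=14: L0/L1/L2 = -/H/- → run H
t=15: L0/L1/L2 = -/H/- → run H
t=16: (idle)
t=17: (idle)
t=18: (idle)
t=19: (idle)
t=20: (idle)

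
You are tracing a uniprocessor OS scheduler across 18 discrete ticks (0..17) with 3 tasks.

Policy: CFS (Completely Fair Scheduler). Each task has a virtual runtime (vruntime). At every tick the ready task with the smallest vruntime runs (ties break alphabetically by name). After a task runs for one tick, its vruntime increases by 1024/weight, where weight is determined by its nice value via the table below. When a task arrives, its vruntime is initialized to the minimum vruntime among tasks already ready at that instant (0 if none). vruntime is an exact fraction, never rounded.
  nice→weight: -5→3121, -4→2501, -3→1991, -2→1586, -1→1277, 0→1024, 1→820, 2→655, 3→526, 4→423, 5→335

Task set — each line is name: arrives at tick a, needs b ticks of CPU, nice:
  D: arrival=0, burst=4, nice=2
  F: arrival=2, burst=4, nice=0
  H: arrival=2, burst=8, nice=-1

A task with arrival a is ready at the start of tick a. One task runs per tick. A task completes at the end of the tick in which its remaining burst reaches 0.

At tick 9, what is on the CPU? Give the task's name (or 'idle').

running at tick 9 = F

t=0: vr[D=0] → run D
t=1: vr[D=1024/655] → run D
t=2: vr[D=2048/655 F=2048/655 H=2048/655] → run D
t=3: vr[D=3072/655 F=2048/655 H=2048/655] → run F
t=4: vr[D=3072/655 F=2703/655 H=2048/655] → run H
t=5: vr[D=3072/655 F=2703/655 H=3286016/836435] → run H
t=6: vr[D=3072/655 F=2703/655 H=3956736/836435] → run F
t=7: vr[D=3072/655 F=3358/655 H=3956736/836435] → run D
t=8: vr[F=3358/655 H=3956736/836435] → run H
t=9: vr[F=3358/655 H=4627456/836435] → run F
t=10: vr[F=4013/655 H=4627456/836435] → run H
t=11: vr[F=4013/655 H=5298176/836435] → run F
t=12: vr[H=5298176/836435] → run H
t=13: vr[H=5968896/836435] → run H
t=14: vr[H=6639616/836435] → run H
t=15: vr[H=7310336/836435] → run H
t=16: (idle)
t=17: (idle)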